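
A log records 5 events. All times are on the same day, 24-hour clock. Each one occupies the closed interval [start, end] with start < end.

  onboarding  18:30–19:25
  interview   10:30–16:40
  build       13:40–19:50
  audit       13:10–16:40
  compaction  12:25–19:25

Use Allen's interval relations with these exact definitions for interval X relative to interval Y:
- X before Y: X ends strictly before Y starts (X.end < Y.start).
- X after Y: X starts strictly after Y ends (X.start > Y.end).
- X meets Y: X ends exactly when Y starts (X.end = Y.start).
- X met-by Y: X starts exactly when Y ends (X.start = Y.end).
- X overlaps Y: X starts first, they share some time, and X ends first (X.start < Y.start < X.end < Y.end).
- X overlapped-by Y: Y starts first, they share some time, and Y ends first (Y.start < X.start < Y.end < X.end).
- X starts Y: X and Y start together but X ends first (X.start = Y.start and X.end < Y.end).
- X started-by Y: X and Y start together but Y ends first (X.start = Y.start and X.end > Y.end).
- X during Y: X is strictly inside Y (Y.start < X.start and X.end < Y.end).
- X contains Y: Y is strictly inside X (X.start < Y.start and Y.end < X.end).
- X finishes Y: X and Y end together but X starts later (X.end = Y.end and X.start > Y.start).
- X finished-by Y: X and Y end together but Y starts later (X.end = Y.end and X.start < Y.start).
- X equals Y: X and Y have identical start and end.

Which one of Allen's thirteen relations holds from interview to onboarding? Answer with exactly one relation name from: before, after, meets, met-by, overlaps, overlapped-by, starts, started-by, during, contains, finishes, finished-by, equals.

before

interview = [10:30, 16:40]; onboarding = [18:30, 19:25].
Compare endpoints: interview.start < onboarding.start, interview.start < onboarding.end, interview.end < onboarding.start, interview.end < onboarding.end.
That pattern is 'before'.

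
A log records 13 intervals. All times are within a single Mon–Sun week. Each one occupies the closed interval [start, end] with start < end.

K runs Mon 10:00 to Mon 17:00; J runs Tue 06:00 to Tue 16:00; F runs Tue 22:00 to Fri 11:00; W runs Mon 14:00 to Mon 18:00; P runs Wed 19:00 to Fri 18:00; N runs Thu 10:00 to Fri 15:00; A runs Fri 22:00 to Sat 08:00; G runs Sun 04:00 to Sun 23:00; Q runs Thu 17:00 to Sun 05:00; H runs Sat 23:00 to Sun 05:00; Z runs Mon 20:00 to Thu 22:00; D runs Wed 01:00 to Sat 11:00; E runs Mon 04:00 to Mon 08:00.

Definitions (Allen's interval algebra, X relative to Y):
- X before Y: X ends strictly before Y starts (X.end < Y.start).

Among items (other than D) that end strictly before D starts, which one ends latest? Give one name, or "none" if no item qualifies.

J

Target D = [Wed 01:00, Sat 11:00].
A [Fri 22:00, Sat 08:00] → during → excluded.
E [Mon 04:00, Mon 08:00] → before → candidate.
F [Tue 22:00, Fri 11:00] → overlaps → excluded.
G [Sun 04:00, Sun 23:00] → after → excluded.
H [Sat 23:00, Sun 05:00] → after → excluded.
J [Tue 06:00, Tue 16:00] → before → candidate.
K [Mon 10:00, Mon 17:00] → before → candidate.
N [Thu 10:00, Fri 15:00] → during → excluded.
P [Wed 19:00, Fri 18:00] → during → excluded.
Q [Thu 17:00, Sun 05:00] → overlapped-by → excluded.
W [Mon 14:00, Mon 18:00] → before → candidate.
Z [Mon 20:00, Thu 22:00] → overlaps → excluded.
Among candidates, latest end is Tue 16:00 → J.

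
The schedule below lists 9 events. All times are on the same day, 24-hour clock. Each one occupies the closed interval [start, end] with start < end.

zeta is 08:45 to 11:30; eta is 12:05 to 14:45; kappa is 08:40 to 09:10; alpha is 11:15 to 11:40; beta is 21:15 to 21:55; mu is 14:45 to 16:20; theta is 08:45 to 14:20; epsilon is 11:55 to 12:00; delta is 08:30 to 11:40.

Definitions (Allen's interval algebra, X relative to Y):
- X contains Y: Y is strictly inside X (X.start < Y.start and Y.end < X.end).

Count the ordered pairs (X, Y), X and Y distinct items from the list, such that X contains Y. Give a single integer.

4

Checking all 72 ordered pairs for relation 'contains'; matching pairs in alphabetical order:
(delta, kappa): delta contains kappa ✓
(delta, zeta): delta contains zeta ✓
(theta, alpha): theta contains alpha ✓
(theta, epsilon): theta contains epsilon ✓
Count: 4.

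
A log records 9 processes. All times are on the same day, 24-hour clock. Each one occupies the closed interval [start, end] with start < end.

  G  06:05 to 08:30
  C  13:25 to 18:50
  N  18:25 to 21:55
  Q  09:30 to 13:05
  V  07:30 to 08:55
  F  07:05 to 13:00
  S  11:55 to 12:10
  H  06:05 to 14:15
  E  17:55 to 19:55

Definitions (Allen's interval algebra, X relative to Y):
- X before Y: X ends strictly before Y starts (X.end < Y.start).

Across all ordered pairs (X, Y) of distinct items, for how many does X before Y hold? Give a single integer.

21

Checking all 72 ordered pairs for relation 'before'; matching pairs in alphabetical order:
(F, C): F before C ✓
(F, E): F before E ✓
(F, N): F before N ✓
(G, C): G before C ✓
(G, E): G before E ✓
(G, N): G before N ✓
(G, Q): G before Q ✓
(G, S): G before S ✓
(H, E): H before E ✓
(H, N): H before N ✓
(Q, C): Q before C ✓
(Q, E): Q before E ✓
(Q, N): Q before N ✓
(S, C): S before C ✓
(S, E): S before E ✓
(S, N): S before N ✓
(V, C): V before C ✓
(V, E): V before E ✓
(V, N): V before N ✓
(V, Q): V before Q ✓
(V, S): V before S ✓
Count: 21.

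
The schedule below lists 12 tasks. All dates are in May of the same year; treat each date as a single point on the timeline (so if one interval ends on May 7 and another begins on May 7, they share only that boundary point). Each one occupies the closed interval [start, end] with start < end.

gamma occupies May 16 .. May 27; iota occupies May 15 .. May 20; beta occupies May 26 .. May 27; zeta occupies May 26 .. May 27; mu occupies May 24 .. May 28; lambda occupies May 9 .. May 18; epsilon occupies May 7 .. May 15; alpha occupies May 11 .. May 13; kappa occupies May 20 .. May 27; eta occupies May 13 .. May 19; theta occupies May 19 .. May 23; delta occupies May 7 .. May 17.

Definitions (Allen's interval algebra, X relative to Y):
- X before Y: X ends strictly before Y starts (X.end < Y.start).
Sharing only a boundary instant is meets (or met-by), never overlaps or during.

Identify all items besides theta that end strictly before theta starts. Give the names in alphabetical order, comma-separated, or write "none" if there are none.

alpha, delta, epsilon, lambda

Target theta = [May 19, May 23].
alpha [May 11, May 13] → before → yes.
beta [May 26, May 27] → after → no.
delta [May 7, May 17] → before → yes.
epsilon [May 7, May 15] → before → yes.
eta [May 13, May 19] → meets → no.
gamma [May 16, May 27] → contains → no.
iota [May 15, May 20] → overlaps → no.
kappa [May 20, May 27] → overlapped-by → no.
lambda [May 9, May 18] → before → yes.
mu [May 24, May 28] → after → no.
zeta [May 26, May 27] → after → no.
Result: alpha, delta, epsilon, lambda.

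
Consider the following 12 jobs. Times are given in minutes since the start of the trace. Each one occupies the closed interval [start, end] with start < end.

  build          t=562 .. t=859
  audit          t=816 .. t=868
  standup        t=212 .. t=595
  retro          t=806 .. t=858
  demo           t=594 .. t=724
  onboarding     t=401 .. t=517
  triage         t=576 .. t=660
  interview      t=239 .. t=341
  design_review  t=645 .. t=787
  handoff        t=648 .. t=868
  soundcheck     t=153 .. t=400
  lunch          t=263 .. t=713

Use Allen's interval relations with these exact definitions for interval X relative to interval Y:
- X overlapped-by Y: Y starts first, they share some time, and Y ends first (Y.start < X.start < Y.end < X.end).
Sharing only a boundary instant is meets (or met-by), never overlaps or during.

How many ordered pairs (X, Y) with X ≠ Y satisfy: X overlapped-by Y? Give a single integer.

Checking all 132 ordered pairs for relation 'overlapped-by'; matching pairs in alphabetical order:
(audit, build): audit overlapped-by build ✓
(audit, retro): audit overlapped-by retro ✓
(build, lunch): build overlapped-by lunch ✓
(build, standup): build overlapped-by standup ✓
(demo, lunch): demo overlapped-by lunch ✓
(demo, standup): demo overlapped-by standup ✓
(demo, triage): demo overlapped-by triage ✓
(design_review, demo): design_review overlapped-by demo ✓
(design_review, lunch): design_review overlapped-by lunch ✓
(design_review, triage): design_review overlapped-by triage ✓
(handoff, build): handoff overlapped-by build ✓
(handoff, demo): handoff overlapped-by demo ✓
(handoff, design_review): handoff overlapped-by design_review ✓
(handoff, lunch): handoff overlapped-by lunch ✓
(handoff, triage): handoff overlapped-by triage ✓
(lunch, interview): lunch overlapped-by interview ✓
(lunch, soundcheck): lunch overlapped-by soundcheck ✓
(lunch, standup): lunch overlapped-by standup ✓
(standup, soundcheck): standup overlapped-by soundcheck ✓
(triage, standup): triage overlapped-by standup ✓
Count: 20.

20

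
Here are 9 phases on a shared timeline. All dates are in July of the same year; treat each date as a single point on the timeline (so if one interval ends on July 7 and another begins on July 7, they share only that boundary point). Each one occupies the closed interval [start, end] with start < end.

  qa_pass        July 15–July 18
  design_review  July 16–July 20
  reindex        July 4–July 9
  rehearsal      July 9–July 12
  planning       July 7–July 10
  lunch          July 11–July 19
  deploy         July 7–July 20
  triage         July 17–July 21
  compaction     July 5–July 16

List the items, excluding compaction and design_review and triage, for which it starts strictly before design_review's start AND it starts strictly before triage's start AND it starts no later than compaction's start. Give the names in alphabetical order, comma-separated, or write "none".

reindex

Conditions: its start is strictly before design_review's start (X.start < July 16) AND its start is strictly before triage's start (X.start < July 17) AND its start is no later than compaction's start (X.start <= July 5).
deploy: start July 7 < July 16? ✓; start July 7 < July 17? ✓; start July 7 <= July 5? ✗ → no.
lunch: start July 11 < July 16? ✓; start July 11 < July 17? ✓; start July 11 <= July 5? ✗ → no.
planning: start July 7 < July 16? ✓; start July 7 < July 17? ✓; start July 7 <= July 5? ✗ → no.
qa_pass: start July 15 < July 16? ✓; start July 15 < July 17? ✓; start July 15 <= July 5? ✗ → no.
rehearsal: start July 9 < July 16? ✓; start July 9 < July 17? ✓; start July 9 <= July 5? ✗ → no.
reindex: start July 4 < July 16? ✓; start July 4 < July 17? ✓; start July 4 <= July 5? ✓ → yes.
Result: reindex.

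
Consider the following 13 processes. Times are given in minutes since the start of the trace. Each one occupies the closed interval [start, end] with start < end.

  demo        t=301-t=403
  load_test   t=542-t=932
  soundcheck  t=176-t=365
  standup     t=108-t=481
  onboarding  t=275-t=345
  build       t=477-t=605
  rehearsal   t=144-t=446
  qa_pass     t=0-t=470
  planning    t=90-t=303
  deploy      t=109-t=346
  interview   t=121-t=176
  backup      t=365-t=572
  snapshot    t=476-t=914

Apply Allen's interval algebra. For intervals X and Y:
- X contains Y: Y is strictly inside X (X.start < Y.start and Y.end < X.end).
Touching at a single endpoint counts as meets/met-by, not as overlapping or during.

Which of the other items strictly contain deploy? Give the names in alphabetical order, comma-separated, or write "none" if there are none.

qa_pass, standup

Target deploy = [t=109, t=346].
backup [t=365, t=572] → after → no.
build [t=477, t=605] → after → no.
demo [t=301, t=403] → overlapped-by → no.
interview [t=121, t=176] → during → no.
load_test [t=542, t=932] → after → no.
onboarding [t=275, t=345] → during → no.
planning [t=90, t=303] → overlaps → no.
qa_pass [t=0, t=470] → contains → yes.
rehearsal [t=144, t=446] → overlapped-by → no.
snapshot [t=476, t=914] → after → no.
soundcheck [t=176, t=365] → overlapped-by → no.
standup [t=108, t=481] → contains → yes.
Result: qa_pass, standup.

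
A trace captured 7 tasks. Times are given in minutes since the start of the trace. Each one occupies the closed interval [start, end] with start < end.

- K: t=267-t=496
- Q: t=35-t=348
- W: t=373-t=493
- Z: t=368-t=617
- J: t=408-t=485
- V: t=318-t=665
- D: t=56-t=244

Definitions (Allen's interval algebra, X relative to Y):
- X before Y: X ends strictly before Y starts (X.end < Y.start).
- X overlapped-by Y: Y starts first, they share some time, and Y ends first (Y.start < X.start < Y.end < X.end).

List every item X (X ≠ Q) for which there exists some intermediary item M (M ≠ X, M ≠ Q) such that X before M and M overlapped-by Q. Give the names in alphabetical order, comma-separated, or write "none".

D

Target Q = [t=35, t=348].
Intermediaries M with M overlapped-by Q: K, V.
Via K — items with X before K: D.
Via V — items with X before V: D.
Union: D.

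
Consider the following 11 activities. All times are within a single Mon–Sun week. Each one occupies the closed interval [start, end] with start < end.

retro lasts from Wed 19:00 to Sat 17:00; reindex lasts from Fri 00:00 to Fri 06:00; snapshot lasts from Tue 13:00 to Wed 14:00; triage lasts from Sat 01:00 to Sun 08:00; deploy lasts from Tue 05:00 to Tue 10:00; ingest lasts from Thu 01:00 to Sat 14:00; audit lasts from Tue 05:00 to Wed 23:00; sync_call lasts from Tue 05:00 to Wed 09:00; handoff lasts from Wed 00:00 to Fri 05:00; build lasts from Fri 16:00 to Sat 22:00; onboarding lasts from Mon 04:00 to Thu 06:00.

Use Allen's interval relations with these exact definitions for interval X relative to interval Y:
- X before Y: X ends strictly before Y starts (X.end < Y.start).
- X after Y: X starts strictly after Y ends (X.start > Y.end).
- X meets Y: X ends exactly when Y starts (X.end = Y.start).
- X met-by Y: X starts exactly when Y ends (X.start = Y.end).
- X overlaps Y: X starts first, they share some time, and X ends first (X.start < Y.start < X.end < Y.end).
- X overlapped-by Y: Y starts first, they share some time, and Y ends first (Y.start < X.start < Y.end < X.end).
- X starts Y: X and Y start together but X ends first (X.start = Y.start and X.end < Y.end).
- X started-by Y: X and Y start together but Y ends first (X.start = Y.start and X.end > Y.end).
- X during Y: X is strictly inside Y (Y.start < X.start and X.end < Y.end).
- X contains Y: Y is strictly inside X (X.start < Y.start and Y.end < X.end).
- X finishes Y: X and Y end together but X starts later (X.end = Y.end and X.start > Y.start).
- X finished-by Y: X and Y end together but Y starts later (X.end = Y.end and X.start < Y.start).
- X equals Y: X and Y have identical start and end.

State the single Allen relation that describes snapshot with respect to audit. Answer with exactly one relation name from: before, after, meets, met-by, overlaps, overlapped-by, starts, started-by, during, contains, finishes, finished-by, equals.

snapshot = [Tue 13:00, Wed 14:00]; audit = [Tue 05:00, Wed 23:00].
Compare endpoints: snapshot.start > audit.start, snapshot.start < audit.end, snapshot.end > audit.start, snapshot.end < audit.end.
That pattern is 'during'.

during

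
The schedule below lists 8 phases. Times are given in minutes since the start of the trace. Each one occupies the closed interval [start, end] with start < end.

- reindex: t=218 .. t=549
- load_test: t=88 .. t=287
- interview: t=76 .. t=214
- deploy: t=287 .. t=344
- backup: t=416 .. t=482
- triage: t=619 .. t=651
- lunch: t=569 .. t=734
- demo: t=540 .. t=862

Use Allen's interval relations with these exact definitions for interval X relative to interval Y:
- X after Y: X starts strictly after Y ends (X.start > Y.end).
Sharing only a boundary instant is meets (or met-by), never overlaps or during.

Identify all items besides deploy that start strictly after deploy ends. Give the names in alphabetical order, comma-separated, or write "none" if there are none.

Target deploy = [t=287, t=344].
backup [t=416, t=482] → after → yes.
demo [t=540, t=862] → after → yes.
interview [t=76, t=214] → before → no.
load_test [t=88, t=287] → meets → no.
lunch [t=569, t=734] → after → yes.
reindex [t=218, t=549] → contains → no.
triage [t=619, t=651] → after → yes.
Result: backup, demo, lunch, triage.

backup, demo, lunch, triage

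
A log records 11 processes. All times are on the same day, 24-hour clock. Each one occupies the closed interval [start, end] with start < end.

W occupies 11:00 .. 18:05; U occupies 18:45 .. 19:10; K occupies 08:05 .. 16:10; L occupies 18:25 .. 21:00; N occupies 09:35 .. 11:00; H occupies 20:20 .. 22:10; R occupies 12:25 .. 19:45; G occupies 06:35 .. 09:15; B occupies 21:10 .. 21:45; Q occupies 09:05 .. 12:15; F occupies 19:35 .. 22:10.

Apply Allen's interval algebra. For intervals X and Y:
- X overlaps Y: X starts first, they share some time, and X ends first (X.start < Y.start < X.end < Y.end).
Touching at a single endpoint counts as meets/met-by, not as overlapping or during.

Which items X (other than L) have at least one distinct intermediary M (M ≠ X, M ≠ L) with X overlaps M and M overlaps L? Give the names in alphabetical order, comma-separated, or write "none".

Target L = [18:25, 21:00].
Intermediaries M with M overlaps L: R.
Via R — items with X overlaps R: K, W.
Union: K, W.

K, W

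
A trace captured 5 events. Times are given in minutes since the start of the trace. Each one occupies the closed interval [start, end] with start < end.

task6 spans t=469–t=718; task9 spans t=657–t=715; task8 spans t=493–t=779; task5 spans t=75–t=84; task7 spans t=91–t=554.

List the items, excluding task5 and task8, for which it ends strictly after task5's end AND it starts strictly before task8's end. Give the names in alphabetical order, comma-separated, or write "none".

task6, task7, task9

Conditions: its end is strictly after task5's end (X.end > t=84) AND its start is strictly before task8's end (X.start < t=779).
task6: end t=718 > t=84? ✓; start t=469 < t=779? ✓ → yes.
task7: end t=554 > t=84? ✓; start t=91 < t=779? ✓ → yes.
task9: end t=715 > t=84? ✓; start t=657 < t=779? ✓ → yes.
Result: task6, task7, task9.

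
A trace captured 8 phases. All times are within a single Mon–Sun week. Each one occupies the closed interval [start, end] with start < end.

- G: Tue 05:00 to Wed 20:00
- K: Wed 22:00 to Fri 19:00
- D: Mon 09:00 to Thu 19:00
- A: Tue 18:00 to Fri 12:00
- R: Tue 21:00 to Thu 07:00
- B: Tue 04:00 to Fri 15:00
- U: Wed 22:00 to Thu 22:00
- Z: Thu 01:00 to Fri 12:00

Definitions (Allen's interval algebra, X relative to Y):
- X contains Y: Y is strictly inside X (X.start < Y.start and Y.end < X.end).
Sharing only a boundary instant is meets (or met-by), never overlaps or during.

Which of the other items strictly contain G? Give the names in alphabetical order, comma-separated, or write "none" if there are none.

B, D

Target G = [Tue 05:00, Wed 20:00].
A [Tue 18:00, Fri 12:00] → overlapped-by → no.
B [Tue 04:00, Fri 15:00] → contains → yes.
D [Mon 09:00, Thu 19:00] → contains → yes.
K [Wed 22:00, Fri 19:00] → after → no.
R [Tue 21:00, Thu 07:00] → overlapped-by → no.
U [Wed 22:00, Thu 22:00] → after → no.
Z [Thu 01:00, Fri 12:00] → after → no.
Result: B, D.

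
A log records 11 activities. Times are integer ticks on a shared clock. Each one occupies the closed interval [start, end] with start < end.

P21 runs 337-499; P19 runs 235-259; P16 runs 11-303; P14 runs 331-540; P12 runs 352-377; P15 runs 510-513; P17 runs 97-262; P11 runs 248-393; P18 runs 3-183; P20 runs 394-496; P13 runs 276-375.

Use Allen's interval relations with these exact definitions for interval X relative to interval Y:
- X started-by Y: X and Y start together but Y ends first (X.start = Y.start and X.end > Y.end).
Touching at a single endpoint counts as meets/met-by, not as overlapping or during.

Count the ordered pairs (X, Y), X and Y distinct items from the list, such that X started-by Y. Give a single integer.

Checking all 110 ordered pairs for relation 'started-by'; matching pairs in alphabetical order:
No pair satisfies it.
Count: 0.

0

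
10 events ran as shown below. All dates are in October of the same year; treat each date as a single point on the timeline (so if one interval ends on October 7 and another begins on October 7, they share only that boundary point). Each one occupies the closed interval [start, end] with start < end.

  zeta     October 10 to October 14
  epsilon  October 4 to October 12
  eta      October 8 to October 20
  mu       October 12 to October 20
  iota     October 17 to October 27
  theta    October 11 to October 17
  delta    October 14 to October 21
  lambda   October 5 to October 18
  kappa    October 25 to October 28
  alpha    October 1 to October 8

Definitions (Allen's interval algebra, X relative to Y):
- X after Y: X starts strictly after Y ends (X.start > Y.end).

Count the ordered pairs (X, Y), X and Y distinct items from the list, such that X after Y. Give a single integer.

16

Checking all 90 ordered pairs for relation 'after'; matching pairs in alphabetical order:
(delta, alpha): delta after alpha ✓
(delta, epsilon): delta after epsilon ✓
(iota, alpha): iota after alpha ✓
(iota, epsilon): iota after epsilon ✓
(iota, zeta): iota after zeta ✓
(kappa, alpha): kappa after alpha ✓
(kappa, delta): kappa after delta ✓
(kappa, epsilon): kappa after epsilon ✓
(kappa, eta): kappa after eta ✓
(kappa, lambda): kappa after lambda ✓
(kappa, mu): kappa after mu ✓
(kappa, theta): kappa after theta ✓
(kappa, zeta): kappa after zeta ✓
(mu, alpha): mu after alpha ✓
(theta, alpha): theta after alpha ✓
(zeta, alpha): zeta after alpha ✓
Count: 16.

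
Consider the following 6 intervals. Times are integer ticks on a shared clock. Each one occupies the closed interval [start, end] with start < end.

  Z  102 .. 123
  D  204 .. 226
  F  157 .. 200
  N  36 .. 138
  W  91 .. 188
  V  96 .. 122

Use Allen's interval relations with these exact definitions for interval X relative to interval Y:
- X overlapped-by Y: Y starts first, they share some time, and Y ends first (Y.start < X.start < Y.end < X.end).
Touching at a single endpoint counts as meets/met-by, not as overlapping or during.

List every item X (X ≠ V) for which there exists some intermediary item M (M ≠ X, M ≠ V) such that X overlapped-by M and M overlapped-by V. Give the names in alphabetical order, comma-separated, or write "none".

none

Target V = [96, 122].
Intermediaries M with M overlapped-by V: Z.
Via Z — items with X overlapped-by Z: none.
Union: none.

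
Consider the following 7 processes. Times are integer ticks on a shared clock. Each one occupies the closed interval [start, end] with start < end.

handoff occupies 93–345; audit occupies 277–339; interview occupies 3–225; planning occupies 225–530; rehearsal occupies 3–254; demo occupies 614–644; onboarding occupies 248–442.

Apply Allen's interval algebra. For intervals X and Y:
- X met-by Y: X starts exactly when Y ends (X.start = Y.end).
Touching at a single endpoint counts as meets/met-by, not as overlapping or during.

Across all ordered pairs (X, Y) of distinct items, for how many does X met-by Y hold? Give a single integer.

1

Checking all 42 ordered pairs for relation 'met-by'; matching pairs in alphabetical order:
(planning, interview): planning met-by interview ✓
Count: 1.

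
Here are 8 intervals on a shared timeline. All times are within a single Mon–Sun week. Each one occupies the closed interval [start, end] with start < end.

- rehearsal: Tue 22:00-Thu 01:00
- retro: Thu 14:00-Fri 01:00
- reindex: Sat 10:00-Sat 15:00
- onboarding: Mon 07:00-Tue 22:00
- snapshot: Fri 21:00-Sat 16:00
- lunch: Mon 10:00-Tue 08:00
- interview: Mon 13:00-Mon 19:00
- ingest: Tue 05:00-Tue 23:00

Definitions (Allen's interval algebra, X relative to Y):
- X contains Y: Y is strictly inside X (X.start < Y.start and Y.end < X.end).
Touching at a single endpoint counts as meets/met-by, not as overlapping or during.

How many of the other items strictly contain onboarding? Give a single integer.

0

Target onboarding = [Mon 07:00, Tue 22:00].
ingest [Tue 05:00, Tue 23:00] → overlapped-by → no.
interview [Mon 13:00, Mon 19:00] → during → no.
lunch [Mon 10:00, Tue 08:00] → during → no.
rehearsal [Tue 22:00, Thu 01:00] → met-by → no.
reindex [Sat 10:00, Sat 15:00] → after → no.
retro [Thu 14:00, Fri 01:00] → after → no.
snapshot [Fri 21:00, Sat 16:00] → after → no.
Total: 0.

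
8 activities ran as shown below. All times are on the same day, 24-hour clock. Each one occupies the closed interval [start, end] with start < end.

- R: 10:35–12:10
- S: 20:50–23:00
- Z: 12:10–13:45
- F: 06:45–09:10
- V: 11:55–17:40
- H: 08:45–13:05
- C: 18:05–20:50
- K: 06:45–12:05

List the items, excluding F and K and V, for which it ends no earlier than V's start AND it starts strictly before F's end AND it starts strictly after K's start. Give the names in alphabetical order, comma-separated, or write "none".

Conditions: its end is no earlier than V's start (X.end >= 11:55) AND its start is strictly before F's end (X.start < 09:10) AND its start is strictly after K's start (X.start > 06:45).
C: end 20:50 >= 11:55? ✓; start 18:05 < 09:10? ✗; start 18:05 > 06:45? ✓ → no.
H: end 13:05 >= 11:55? ✓; start 08:45 < 09:10? ✓; start 08:45 > 06:45? ✓ → yes.
R: end 12:10 >= 11:55? ✓; start 10:35 < 09:10? ✗; start 10:35 > 06:45? ✓ → no.
S: end 23:00 >= 11:55? ✓; start 20:50 < 09:10? ✗; start 20:50 > 06:45? ✓ → no.
Z: end 13:45 >= 11:55? ✓; start 12:10 < 09:10? ✗; start 12:10 > 06:45? ✓ → no.
Result: H.

H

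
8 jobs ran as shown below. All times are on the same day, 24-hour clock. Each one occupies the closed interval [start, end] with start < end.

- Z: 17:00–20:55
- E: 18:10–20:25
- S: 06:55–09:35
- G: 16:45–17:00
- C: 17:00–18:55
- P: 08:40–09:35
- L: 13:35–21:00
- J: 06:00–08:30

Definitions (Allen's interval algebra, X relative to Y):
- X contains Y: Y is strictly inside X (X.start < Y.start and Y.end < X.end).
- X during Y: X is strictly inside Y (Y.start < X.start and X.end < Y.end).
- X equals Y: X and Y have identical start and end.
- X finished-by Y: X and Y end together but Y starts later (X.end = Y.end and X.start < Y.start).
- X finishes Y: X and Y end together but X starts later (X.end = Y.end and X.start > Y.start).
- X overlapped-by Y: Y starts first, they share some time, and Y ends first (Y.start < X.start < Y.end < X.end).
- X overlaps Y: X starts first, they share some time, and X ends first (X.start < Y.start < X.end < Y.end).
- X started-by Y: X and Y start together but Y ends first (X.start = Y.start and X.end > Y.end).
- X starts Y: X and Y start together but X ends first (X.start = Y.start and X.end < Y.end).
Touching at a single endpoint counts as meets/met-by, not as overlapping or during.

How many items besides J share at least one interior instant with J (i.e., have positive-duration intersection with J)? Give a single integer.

1

Target J = [06:00, 08:30].
C [17:00, 18:55] → after → no.
E [18:10, 20:25] → after → no.
G [16:45, 17:00] → after → no.
L [13:35, 21:00] → after → no.
P [08:40, 09:35] → after → no.
S [06:55, 09:35] → overlapped-by → counts.
Z [17:00, 20:55] → after → no.
Total: 1.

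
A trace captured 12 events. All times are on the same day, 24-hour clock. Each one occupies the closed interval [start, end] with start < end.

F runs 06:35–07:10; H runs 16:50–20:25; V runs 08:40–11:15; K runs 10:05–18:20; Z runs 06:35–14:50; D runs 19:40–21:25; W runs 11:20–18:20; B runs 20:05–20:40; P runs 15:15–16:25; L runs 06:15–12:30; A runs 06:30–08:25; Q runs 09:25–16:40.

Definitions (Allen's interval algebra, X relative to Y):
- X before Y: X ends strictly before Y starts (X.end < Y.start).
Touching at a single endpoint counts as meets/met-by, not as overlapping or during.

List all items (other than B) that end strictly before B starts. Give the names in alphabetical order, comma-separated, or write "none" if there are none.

A, F, K, L, P, Q, V, W, Z

Target B = [20:05, 20:40].
A [06:30, 08:25] → before → yes.
D [19:40, 21:25] → contains → no.
F [06:35, 07:10] → before → yes.
H [16:50, 20:25] → overlaps → no.
K [10:05, 18:20] → before → yes.
L [06:15, 12:30] → before → yes.
P [15:15, 16:25] → before → yes.
Q [09:25, 16:40] → before → yes.
V [08:40, 11:15] → before → yes.
W [11:20, 18:20] → before → yes.
Z [06:35, 14:50] → before → yes.
Result: A, F, K, L, P, Q, V, W, Z.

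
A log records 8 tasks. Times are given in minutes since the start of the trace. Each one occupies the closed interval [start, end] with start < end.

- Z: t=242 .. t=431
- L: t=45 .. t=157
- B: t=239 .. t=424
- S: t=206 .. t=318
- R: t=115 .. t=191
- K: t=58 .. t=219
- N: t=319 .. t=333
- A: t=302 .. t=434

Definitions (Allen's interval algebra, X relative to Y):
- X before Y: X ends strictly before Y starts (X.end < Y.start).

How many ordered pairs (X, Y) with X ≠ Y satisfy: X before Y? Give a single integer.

Checking all 56 ordered pairs for relation 'before'; matching pairs in alphabetical order:
(K, A): K before A ✓
(K, B): K before B ✓
(K, N): K before N ✓
(K, Z): K before Z ✓
(L, A): L before A ✓
(L, B): L before B ✓
(L, N): L before N ✓
(L, S): L before S ✓
(L, Z): L before Z ✓
(R, A): R before A ✓
(R, B): R before B ✓
(R, N): R before N ✓
(R, S): R before S ✓
(R, Z): R before Z ✓
(S, N): S before N ✓
Count: 15.

15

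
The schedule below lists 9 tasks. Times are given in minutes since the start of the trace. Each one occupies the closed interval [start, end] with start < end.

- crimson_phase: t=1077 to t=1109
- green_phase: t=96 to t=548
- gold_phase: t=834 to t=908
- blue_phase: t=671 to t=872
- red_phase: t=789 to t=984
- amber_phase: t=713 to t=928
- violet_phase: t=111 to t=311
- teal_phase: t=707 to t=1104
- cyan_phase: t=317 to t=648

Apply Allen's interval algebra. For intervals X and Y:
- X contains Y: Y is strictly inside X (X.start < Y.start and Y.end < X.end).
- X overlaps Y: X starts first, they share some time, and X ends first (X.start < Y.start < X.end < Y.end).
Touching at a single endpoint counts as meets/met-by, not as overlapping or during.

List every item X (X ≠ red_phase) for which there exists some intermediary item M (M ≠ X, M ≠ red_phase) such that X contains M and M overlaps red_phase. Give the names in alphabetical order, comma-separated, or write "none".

teal_phase

Target red_phase = [t=789, t=984].
Intermediaries M with M overlaps red_phase: amber_phase, blue_phase.
Via amber_phase — items with X contains amber_phase: teal_phase.
Via blue_phase — items with X contains blue_phase: none.
Union: teal_phase.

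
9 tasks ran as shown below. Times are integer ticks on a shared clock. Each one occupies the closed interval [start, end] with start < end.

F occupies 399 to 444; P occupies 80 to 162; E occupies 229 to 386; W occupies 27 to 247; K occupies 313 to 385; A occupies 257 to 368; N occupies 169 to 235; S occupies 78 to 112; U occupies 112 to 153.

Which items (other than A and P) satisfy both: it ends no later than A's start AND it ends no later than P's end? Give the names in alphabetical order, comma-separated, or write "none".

Conditions: its end is no later than A's start (X.end <= 257) AND its end is no later than P's end (X.end <= 162).
E: end 386 <= 257? ✗; end 386 <= 162? ✗ → no.
F: end 444 <= 257? ✗; end 444 <= 162? ✗ → no.
K: end 385 <= 257? ✗; end 385 <= 162? ✗ → no.
N: end 235 <= 257? ✓; end 235 <= 162? ✗ → no.
S: end 112 <= 257? ✓; end 112 <= 162? ✓ → yes.
U: end 153 <= 257? ✓; end 153 <= 162? ✓ → yes.
W: end 247 <= 257? ✓; end 247 <= 162? ✗ → no.
Result: S, U.

S, U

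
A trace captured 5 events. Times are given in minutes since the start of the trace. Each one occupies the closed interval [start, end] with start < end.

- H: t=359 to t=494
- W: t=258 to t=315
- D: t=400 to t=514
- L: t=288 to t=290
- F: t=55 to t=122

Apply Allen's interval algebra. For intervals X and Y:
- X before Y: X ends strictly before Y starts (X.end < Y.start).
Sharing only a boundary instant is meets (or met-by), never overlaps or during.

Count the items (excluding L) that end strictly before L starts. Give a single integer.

Target L = [t=288, t=290].
D [t=400, t=514] → after → no.
F [t=55, t=122] → before → counts.
H [t=359, t=494] → after → no.
W [t=258, t=315] → contains → no.
Total: 1.

1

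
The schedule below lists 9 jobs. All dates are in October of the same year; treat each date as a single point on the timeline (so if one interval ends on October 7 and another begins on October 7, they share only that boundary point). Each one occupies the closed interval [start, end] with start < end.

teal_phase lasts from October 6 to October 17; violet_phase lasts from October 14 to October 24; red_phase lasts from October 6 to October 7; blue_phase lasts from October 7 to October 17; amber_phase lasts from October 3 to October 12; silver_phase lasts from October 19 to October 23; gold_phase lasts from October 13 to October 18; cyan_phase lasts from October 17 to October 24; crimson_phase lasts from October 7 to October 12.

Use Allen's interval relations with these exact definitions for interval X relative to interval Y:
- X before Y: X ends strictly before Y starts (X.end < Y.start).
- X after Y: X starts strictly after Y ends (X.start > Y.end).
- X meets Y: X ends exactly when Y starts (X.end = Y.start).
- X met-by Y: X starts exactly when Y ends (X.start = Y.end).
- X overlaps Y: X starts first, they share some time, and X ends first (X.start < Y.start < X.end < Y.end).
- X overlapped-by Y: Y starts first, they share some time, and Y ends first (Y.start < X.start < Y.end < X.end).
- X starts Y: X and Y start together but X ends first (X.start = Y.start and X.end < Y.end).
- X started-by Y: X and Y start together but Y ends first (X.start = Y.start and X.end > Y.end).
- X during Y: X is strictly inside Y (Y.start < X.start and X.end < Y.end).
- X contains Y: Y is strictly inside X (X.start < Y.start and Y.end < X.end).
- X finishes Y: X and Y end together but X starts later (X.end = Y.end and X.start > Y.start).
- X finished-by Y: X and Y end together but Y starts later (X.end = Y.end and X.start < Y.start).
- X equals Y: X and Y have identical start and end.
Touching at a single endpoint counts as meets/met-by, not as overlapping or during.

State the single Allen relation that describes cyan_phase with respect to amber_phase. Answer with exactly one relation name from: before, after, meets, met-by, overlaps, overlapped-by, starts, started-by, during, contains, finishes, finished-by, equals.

after

cyan_phase = [October 17, October 24]; amber_phase = [October 3, October 12].
Compare endpoints: cyan_phase.start > amber_phase.start, cyan_phase.start > amber_phase.end, cyan_phase.end > amber_phase.start, cyan_phase.end > amber_phase.end.
That pattern is 'after'.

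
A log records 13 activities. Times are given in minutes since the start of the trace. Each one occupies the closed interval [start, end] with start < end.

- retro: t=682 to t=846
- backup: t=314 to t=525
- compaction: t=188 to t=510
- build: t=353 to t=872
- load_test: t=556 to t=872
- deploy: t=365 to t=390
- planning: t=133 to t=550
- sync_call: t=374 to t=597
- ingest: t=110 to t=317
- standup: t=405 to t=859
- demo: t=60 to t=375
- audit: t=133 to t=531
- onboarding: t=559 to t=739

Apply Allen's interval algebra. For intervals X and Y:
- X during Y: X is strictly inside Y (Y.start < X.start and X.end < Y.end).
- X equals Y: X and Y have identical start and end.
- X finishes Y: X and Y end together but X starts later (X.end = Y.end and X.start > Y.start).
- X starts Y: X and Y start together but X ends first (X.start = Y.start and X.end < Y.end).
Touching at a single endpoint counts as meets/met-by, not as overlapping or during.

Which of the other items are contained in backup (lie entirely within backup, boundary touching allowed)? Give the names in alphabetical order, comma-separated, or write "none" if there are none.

Target backup = [t=314, t=525].
audit [t=133, t=531] → contains → no.
build [t=353, t=872] → overlapped-by → no.
compaction [t=188, t=510] → overlaps → no.
demo [t=60, t=375] → overlaps → no.
deploy [t=365, t=390] → during → yes.
ingest [t=110, t=317] → overlaps → no.
load_test [t=556, t=872] → after → no.
onboarding [t=559, t=739] → after → no.
planning [t=133, t=550] → contains → no.
retro [t=682, t=846] → after → no.
standup [t=405, t=859] → overlapped-by → no.
sync_call [t=374, t=597] → overlapped-by → no.
Result: deploy.

deploy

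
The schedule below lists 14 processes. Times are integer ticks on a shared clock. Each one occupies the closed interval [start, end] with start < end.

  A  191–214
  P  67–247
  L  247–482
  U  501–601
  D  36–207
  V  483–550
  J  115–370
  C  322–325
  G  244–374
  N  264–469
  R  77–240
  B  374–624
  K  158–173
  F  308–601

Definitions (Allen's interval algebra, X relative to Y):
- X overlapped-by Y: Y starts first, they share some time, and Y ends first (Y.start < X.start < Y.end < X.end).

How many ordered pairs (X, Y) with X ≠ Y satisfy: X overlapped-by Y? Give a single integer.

Checking all 182 ordered pairs for relation 'overlapped-by'; matching pairs in alphabetical order:
(A, D): A overlapped-by D ✓
(B, F): B overlapped-by F ✓
(B, L): B overlapped-by L ✓
(B, N): B overlapped-by N ✓
(F, G): F overlapped-by G ✓
(F, J): F overlapped-by J ✓
(F, L): F overlapped-by L ✓
(F, N): F overlapped-by N ✓
(G, J): G overlapped-by J ✓
(G, P): G overlapped-by P ✓
(J, D): J overlapped-by D ✓
(J, P): J overlapped-by P ✓
(J, R): J overlapped-by R ✓
(L, G): L overlapped-by G ✓
(L, J): L overlapped-by J ✓
(N, G): N overlapped-by G ✓
(N, J): N overlapped-by J ✓
(P, D): P overlapped-by D ✓
(R, D): R overlapped-by D ✓
(U, V): U overlapped-by V ✓
Count: 20.

20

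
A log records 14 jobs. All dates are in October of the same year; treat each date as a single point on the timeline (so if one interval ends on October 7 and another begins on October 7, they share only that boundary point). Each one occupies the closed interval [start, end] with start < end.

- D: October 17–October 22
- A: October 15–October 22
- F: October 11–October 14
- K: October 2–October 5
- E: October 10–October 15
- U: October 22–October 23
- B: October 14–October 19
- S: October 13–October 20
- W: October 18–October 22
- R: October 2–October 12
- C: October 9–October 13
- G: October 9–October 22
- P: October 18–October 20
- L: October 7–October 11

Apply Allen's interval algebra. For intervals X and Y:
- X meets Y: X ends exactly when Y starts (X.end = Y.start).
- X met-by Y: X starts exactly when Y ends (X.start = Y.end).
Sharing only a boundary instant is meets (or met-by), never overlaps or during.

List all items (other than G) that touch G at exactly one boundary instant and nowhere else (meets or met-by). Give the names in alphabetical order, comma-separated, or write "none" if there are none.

U

Target G = [October 9, October 22].
A [October 15, October 22] → finishes → no.
B [October 14, October 19] → during → no.
C [October 9, October 13] → starts → no.
D [October 17, October 22] → finishes → no.
E [October 10, October 15] → during → no.
F [October 11, October 14] → during → no.
K [October 2, October 5] → before → no.
L [October 7, October 11] → overlaps → no.
P [October 18, October 20] → during → no.
R [October 2, October 12] → overlaps → no.
S [October 13, October 20] → during → no.
U [October 22, October 23] → met-by → yes.
W [October 18, October 22] → finishes → no.
Result: U.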